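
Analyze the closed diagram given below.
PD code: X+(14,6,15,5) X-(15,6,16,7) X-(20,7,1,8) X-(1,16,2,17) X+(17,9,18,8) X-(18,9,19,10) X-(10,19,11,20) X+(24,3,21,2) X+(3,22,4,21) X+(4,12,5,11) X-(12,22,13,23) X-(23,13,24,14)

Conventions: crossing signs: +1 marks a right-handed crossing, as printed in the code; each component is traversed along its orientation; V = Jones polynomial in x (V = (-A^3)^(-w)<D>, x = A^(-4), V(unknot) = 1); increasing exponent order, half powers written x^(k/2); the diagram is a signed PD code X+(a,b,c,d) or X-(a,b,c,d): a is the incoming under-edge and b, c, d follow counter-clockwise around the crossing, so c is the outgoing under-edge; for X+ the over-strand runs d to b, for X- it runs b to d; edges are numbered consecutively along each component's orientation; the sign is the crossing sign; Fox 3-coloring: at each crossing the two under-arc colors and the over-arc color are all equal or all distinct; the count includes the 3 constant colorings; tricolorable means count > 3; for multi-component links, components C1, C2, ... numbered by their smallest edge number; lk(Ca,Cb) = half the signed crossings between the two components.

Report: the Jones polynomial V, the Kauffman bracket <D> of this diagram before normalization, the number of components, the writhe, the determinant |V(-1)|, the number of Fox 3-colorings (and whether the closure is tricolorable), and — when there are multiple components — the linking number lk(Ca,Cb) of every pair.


Jones polynomial: V(x) = x^(-7/2) - 2x^(-5/2) + x^(-3/2) - 2x^(-1/2) + x^(1/2) - x^(3/2)
<D> = -A^-12 + A^-8 - 2A^-4 + 1 - 2A^4 + A^8; writhe -2
components 2, writhe -2 (12 crossings)
linking number lk(C1,C2) = 0
3-colorings: 3 of 3^12, det 8 — not tricolorable
note: all 2 components of this link are unlinked algebraically


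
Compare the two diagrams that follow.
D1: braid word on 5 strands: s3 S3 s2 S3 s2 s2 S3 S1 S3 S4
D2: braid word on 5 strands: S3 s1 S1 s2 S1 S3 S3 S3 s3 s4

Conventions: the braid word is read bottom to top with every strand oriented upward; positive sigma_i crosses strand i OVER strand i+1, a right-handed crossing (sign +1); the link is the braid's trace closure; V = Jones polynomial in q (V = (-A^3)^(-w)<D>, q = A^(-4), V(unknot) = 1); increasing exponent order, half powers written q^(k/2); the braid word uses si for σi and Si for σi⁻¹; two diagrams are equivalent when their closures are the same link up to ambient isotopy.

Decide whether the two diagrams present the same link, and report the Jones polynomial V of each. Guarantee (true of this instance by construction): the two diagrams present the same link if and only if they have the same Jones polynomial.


same link: no
V(D1) = -q^-3 + 2q^-2 - 2q^-1 + 3 - 2q + 2q^2 - q^3  [10 crossings, <D> = -A^-18 + 2A^-14 - 2A^-10 + 3A^-6 - 2A^-2 + 2A^2 - A^6, w = -2]
D2 (bracket A^-2 + A^6 - A^10; 10 crossings at w = -2): V = -q^-4 + q^-3 + q^-1
note: comparing 2 Jones polynomials yields 2 groups


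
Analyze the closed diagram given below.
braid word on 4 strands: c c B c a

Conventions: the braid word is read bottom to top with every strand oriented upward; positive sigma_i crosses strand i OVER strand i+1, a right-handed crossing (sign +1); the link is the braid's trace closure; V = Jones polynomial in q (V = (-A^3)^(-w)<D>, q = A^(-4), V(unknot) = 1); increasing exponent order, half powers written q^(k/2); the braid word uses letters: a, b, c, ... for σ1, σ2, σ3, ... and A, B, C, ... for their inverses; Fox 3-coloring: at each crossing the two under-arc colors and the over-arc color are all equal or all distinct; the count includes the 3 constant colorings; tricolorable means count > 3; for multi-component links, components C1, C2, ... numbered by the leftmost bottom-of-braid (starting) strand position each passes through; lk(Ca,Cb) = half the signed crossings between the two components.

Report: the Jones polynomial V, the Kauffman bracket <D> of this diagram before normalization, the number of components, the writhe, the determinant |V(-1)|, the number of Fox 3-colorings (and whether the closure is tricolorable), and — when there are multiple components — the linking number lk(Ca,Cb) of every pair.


Jones polynomial: V(q) = q + q^3 - q^4
<D> = A^-7 - A^-3 - A^5; writhe +3
components 1, writhe +3 (5 crossings)
3-colorings: 9 of 3^5, det 3 — tricolorable
note: w = +3 shifts under R1 moves; the (-A^3)^(-3) factor cancels that in V


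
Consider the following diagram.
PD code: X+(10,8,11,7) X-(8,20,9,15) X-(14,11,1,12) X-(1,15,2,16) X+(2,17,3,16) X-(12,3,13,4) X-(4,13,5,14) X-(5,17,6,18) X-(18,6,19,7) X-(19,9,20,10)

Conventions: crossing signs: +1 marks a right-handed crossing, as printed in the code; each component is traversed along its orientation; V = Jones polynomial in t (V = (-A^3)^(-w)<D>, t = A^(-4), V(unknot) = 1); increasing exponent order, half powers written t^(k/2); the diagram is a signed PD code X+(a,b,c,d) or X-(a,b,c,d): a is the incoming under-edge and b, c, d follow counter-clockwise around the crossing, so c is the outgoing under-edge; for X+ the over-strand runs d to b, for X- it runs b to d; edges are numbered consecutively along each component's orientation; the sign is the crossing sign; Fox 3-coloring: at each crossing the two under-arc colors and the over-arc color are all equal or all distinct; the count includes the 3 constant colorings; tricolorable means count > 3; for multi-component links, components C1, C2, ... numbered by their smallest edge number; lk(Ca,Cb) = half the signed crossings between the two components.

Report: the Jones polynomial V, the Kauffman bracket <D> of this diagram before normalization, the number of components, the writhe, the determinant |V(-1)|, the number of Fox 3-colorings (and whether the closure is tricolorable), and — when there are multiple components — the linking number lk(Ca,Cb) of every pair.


V = t^(-17/2) - t^(-15/2) + t^(-13/2) - 3t^(-11/2) + 2t^(-9/2) - 2t^(-7/2) + t^(-5/2) - t^(-3/2)
<D> = -A^-12 + A^-8 - 2A^-4 + 2 - 3A^4 + A^8 - A^12 + A^16 (w = -6)
2 components over 10 crossings, w = -6
lk(C1,C2): -2
9 Fox colorings among 3^10, |V(-1)| = 12: tricolorable
why: the 1 component pair carries total linking -2


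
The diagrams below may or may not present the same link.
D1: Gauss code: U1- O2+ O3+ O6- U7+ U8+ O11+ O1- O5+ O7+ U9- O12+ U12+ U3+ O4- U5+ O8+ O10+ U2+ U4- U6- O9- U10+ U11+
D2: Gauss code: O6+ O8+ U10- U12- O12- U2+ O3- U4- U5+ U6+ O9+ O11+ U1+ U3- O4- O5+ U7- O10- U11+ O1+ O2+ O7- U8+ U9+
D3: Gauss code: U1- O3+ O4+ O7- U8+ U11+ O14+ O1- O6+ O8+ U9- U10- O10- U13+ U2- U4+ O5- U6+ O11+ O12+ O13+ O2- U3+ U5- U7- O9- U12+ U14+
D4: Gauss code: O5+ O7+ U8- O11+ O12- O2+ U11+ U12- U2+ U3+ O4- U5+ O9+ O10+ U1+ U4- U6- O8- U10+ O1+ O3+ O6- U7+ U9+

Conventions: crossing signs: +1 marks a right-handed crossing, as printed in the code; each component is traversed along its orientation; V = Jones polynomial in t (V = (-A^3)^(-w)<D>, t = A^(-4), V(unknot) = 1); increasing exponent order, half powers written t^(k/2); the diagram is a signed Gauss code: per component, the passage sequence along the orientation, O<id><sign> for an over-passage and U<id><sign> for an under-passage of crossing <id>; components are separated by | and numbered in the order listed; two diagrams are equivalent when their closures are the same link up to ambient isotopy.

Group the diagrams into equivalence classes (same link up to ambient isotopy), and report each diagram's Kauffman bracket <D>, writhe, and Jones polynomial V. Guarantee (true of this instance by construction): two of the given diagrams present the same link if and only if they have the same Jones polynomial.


grouping into links: {D1, D2, D3, D4}
V(D1) = t^-1 - 1 + 2t - 2t^2 + 2t^3 - 2t^4 + t^5  (w +4, c 12, <D> = A^-8 - 2A^-4 + 2 - 2A^4 + 2A^8 - A^12 + A^16)
D2 (bracket A^-14 - 2A^-10 + 2A^-6 - 2A^-2 + 2A^2 - A^6 + A^10; 12 crossings at w = +2): V = t^-1 - 1 + 2t - 2t^2 + 2t^3 - 2t^4 + t^5
V(D3) = t^-1 - 1 + 2t - 2t^2 + 2t^3 - 2t^4 + t^5  (w +2, c 14, <D> = A^-14 - 2A^-10 + 2A^-6 - 2A^-2 + 2A^2 - A^6 + A^10)
V(D4) = t^-1 - 1 + 2t - 2t^2 + 2t^3 - 2t^4 + t^5  [12 crossings, <D> = A^-8 - 2A^-4 + 2 - 2A^4 + 2A^8 - A^12 + A^16, w = +4]
why: all 4 diagrams share one V(t), hence one class


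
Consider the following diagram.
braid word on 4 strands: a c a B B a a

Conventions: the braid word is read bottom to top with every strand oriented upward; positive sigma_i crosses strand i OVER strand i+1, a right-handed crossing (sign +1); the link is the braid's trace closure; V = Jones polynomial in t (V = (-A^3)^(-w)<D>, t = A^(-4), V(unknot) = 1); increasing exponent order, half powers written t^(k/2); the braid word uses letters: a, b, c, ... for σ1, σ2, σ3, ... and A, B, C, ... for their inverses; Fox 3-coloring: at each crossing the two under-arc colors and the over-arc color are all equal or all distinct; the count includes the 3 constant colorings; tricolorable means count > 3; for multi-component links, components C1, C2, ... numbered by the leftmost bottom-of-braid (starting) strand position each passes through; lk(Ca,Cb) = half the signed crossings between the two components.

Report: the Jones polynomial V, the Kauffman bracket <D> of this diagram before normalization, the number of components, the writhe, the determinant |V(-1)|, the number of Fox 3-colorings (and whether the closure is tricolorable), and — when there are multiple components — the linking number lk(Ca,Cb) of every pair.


V = t^-1 + 2t - t^2 + 2t^3 - t^4 + t^5
<D> = -A^-11 + A^-7 - 2A^-3 + A - 2A^5 - A^13 (w = +3)
3 components over 7 crossings, w = +3
lk(C1,C2): +2
lk(C1,C3) = 0
linking number lk(C2,C3) = -1
3 Fox colorings among 3^7, |V(-1)| = 8: not tricolorable
why: w = +3 (over 7 crossings) is diagram-only; (-A^3)^(-3) removes it from V


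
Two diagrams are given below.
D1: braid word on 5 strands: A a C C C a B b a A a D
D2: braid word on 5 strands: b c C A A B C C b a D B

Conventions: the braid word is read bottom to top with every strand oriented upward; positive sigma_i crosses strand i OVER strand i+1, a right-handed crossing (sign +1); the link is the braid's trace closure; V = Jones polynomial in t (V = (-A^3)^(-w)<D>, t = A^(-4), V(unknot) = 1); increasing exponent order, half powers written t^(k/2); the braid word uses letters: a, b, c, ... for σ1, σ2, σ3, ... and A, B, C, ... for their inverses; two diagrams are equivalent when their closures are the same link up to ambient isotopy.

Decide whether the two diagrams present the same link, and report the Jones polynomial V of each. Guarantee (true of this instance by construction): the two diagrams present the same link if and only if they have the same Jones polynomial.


equivalent: no
D1 (bracket A^-14 + A^-10 + 2A^-6 + A^-2 - A^10; 12 crossings at w = -2): V = -t^-4 + t^-1 + 2 + t + t^2
V(D2) = t^-3 + t^-2 + t^-1 + 1  [12 crossings, <D> = A^-12 + A^-8 + A^-4 + 1, w = -4]
observation: 2 values of V(t) split the 2 diagrams


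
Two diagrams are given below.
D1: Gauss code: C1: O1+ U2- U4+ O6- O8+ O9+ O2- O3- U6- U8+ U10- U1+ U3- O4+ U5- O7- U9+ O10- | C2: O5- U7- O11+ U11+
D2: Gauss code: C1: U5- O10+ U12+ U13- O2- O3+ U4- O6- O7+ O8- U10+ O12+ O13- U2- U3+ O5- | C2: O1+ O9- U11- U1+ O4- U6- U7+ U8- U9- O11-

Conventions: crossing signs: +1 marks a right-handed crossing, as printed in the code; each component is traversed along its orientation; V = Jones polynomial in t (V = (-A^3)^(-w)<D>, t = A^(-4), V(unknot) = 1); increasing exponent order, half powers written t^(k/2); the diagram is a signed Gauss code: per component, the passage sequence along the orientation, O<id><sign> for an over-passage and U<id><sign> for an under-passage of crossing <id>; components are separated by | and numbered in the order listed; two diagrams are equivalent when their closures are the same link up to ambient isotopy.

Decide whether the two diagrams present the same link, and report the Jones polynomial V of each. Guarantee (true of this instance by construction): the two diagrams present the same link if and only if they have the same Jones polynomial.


equivalent: yes
D1 (bracket A^-1 + A^7; 11 crossings at w = -1): V = -t^(-5/2) - t^(-1/2)
V(D2) = -t^(-5/2) - t^(-1/2)  [13 crossings, <D> = A^-7 + A, w = -3]
observation: Reidemeister moves carry D1 (11 crossings) to D2 (13)


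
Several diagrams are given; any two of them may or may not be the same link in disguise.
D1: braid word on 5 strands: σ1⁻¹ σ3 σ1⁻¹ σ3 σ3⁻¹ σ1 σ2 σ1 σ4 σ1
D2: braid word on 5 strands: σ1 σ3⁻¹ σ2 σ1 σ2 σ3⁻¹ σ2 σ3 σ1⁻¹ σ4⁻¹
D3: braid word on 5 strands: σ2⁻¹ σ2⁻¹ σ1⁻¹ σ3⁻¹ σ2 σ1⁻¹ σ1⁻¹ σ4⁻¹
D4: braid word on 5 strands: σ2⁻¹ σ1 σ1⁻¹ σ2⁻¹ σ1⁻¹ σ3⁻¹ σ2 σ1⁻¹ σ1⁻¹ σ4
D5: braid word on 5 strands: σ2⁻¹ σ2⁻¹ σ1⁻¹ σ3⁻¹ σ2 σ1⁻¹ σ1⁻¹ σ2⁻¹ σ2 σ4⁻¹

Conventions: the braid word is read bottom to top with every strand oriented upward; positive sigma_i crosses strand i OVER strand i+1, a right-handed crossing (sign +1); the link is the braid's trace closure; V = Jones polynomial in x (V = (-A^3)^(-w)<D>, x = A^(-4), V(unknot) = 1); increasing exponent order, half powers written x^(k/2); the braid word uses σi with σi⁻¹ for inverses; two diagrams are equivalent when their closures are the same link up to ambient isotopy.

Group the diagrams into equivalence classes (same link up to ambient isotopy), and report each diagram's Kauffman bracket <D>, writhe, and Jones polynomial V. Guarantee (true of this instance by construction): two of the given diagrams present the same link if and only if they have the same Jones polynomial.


equivalence classes: {D1} | {D2} | {D3, D4, D5}
D1 (bracket A^12; 10 crossings at w = +4): V = 1
D2 (bracket -A^-10 + A^-6 + A^2; 10 crossings at w = +2): V = x + x^3 - x^4
V(D3) = -x^-6 + x^-5 - x^-4 + 2x^-3 - x^-2 + x^-1  (w -6, c 8, <D> = A^-14 - A^-10 + 2A^-6 - A^-2 + A^2 - A^6)
V(D4) = -x^-6 + x^-5 - x^-4 + 2x^-3 - x^-2 + x^-1  [10 crossings, <D> = A^-8 - A^-4 + 2 - A^4 + A^8 - A^12, w = -4]
D5 (bracket A^-14 - A^-10 + 2A^-6 - A^-2 + A^2 - A^6; 10 crossings at w = -6): V = -x^-6 + x^-5 - x^-4 + 2x^-3 - x^-2 + x^-1
key observation: V(x) takes 3 values over 5 diagrams, fixing the grouping


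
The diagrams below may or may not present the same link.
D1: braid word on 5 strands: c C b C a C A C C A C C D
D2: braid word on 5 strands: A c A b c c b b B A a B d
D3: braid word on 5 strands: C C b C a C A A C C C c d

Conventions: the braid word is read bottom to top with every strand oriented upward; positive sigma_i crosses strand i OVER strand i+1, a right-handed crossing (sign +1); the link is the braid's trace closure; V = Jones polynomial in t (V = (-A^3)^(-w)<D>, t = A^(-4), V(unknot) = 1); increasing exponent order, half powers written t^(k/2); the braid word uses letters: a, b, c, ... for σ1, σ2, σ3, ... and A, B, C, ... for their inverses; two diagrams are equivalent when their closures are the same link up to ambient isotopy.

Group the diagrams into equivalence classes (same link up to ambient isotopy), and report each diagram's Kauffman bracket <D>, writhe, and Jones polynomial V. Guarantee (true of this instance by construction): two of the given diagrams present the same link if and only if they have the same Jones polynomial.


classes: {D1, D3} | {D2}
V(D1) = -t^(-17/2) + t^(-15/2) - t^(-13/2) + t^(-11/2) - t^(-9/2) - t^(-5/2)  [13 crossings, <D> = A^-11 + A^-3 - A + A^5 - A^9 + A^13, w = -7]
V(D2) = -t^(-3/2) - 2t^(1/2) + t^(3/2) - t^(5/2) + t^(7/2)  [13 crossings, <D> = -A^-5 + A^-1 - A^3 + 2A^7 + A^15, w = +3]
V(D3) = -t^(-17/2) + t^(-15/2) - t^(-13/2) + t^(-11/2) - t^(-9/2) - t^(-5/2)  (w -5, c 13, <D> = A^-5 + A^3 - A^7 + A^11 - A^15 + A^19)
insight: comparing 3 Jones polynomials yields 2 groups


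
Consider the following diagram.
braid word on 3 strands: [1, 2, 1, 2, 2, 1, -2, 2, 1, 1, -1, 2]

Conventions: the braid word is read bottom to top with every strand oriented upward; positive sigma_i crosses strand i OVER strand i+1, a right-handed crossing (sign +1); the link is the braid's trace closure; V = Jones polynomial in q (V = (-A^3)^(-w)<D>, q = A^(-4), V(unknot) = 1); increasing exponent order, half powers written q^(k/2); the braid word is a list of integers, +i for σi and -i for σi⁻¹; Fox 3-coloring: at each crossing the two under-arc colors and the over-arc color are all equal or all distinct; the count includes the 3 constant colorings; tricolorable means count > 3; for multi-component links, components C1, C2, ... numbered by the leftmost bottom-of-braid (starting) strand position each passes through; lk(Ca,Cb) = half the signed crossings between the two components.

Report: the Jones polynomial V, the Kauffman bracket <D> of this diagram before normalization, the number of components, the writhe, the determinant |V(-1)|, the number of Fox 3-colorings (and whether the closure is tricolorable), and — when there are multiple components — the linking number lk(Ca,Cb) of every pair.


Jones polynomial: V(q) = q^3 + q^5 - q^8
<D> = -A^-8 + A^4 + A^12; writhe +8
components 1, writhe +8 (12 crossings)
3-colorings: 9 of 3^12, det 3 — tricolorable
note: inverse pairs cancel, leaving σ1 σ2 σ1 σ2 σ2 σ1 σ1 σ2


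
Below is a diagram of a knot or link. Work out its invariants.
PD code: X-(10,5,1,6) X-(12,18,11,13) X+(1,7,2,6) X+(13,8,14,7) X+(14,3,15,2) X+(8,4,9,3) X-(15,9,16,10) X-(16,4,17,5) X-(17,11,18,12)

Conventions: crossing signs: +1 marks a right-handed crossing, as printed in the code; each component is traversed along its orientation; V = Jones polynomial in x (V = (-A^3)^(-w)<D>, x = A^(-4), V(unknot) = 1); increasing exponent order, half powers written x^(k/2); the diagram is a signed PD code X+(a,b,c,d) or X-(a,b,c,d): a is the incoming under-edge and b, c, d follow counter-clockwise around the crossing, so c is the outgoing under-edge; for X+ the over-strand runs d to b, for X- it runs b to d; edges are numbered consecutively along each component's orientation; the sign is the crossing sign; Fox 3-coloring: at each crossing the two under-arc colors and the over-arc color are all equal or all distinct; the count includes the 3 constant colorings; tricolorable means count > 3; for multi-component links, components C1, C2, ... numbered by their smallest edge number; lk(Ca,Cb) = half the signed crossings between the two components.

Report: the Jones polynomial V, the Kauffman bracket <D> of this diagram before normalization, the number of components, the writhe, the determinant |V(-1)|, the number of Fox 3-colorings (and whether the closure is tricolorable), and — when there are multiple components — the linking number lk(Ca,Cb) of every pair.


V(x) = x^-3 + x^-2 + x^-1 + 1
bracket: -A^-3 - A - A^5 - A^9, w = -1
3 components, writhe -1, over 9 crossings
lk(C1,C2) = 0
linking number lk(C1,C3) = 0
lk(C2,C3): -1
det 0, colorings 9 of 3^9 — tricolorable
observation: w = -1 shifts under R1 moves; the (-A^3)^(1) factor cancels that in V


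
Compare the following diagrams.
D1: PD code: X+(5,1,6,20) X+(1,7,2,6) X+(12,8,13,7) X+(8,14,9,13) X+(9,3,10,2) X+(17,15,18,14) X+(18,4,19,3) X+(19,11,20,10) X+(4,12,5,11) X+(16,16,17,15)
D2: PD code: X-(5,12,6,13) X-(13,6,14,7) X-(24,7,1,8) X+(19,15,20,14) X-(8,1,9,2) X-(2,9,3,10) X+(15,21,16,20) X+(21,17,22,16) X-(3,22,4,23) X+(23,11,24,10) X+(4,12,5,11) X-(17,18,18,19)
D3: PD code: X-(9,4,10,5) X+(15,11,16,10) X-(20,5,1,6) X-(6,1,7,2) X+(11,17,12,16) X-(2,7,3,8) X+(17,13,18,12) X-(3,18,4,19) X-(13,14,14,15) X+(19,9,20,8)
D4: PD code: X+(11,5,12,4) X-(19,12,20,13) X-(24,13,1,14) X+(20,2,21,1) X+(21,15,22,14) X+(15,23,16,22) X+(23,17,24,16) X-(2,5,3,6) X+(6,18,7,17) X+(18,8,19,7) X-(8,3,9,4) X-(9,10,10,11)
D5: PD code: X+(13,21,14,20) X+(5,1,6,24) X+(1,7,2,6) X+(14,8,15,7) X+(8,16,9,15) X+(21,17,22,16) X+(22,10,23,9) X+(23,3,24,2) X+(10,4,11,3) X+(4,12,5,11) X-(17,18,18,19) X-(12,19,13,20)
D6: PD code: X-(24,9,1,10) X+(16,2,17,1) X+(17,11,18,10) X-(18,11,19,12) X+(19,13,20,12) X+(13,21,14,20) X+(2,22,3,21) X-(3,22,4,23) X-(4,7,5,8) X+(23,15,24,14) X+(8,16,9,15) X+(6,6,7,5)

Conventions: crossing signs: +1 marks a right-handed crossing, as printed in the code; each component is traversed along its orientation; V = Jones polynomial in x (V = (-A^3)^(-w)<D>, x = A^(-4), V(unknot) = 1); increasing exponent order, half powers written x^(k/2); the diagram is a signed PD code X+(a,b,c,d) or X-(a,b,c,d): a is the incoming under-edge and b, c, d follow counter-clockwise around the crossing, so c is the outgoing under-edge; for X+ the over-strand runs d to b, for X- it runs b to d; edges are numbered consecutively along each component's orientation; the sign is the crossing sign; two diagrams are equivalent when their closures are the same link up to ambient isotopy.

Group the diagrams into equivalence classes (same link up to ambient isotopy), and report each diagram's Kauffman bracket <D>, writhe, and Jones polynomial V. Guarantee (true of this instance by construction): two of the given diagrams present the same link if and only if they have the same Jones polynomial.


grouping into links: {D1, D5} | {D2, D3} | {D4, D6}
V(D1) = x^3 + x^5 - x^8  (w +10, c 10, <D> = -A^-2 + A^10 + A^18)
V(D2) = -x^-5 + x^-4 - 2x^-3 + 4x^-2 - 3x^-1 + 4 - 3x + 2x^2 - x^3  [12 crossings, <D> = -A^-18 + 2A^-14 - 3A^-10 + 4A^-6 - 3A^-2 + 4A^2 - 2A^6 + A^10 - A^14, w = -2]
V(D3) = -x^-5 + x^-4 - 2x^-3 + 4x^-2 - 3x^-1 + 4 - 3x + 2x^2 - x^3  [10 crossings, <D> = -A^-18 + 2A^-14 - 3A^-10 + 4A^-6 - 3A^-2 + 4A^2 - 2A^6 + A^10 - A^14, w = -2]
D4 (bracket -A^-18 + A^-14 - A^-10 + 2A^-6 - A^-2 + A^2; 12 crossings at w = +2): V = x - x^2 + 2x^3 - x^4 + x^5 - x^6
V(D5) = x^3 + x^5 - x^8  (w +8, c 12, <D> = -A^-8 + A^4 + A^12)
V(D6) = x - x^2 + 2x^3 - x^4 + x^5 - x^6  [12 crossings, <D> = -A^-12 + A^-8 - A^-4 + 2 - A^4 + A^8, w = +4]
why: 3 values of V(x) split the 6 diagrams


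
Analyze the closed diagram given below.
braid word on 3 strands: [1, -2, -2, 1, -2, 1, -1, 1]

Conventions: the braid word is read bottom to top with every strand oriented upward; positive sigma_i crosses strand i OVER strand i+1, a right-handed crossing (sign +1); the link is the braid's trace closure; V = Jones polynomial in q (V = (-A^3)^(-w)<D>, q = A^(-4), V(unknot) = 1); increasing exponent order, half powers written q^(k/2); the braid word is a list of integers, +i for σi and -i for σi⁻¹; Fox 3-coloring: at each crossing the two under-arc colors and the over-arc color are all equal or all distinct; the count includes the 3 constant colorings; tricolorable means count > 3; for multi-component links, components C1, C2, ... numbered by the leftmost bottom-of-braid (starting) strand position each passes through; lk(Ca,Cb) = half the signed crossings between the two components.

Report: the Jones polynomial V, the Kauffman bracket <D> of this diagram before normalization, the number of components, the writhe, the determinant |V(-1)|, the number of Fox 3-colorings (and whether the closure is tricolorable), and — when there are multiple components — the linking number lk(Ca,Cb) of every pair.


V(q) = -q^-3 + 2q^-2 - 2q^-1 + 3 - 2q + 2q^2 - q^3
bracket: -A^-12 + 2A^-8 - 2A^-4 + 3 - 2A^4 + 2A^8 - A^12, w = 0
1 component, writhe 0, over 8 crossings
det 13, colorings 3 of 3^8 — not tricolorable
observation: w = 0 (over 8 crossings) is diagram-only; (-A^3)^(0) removes it from V


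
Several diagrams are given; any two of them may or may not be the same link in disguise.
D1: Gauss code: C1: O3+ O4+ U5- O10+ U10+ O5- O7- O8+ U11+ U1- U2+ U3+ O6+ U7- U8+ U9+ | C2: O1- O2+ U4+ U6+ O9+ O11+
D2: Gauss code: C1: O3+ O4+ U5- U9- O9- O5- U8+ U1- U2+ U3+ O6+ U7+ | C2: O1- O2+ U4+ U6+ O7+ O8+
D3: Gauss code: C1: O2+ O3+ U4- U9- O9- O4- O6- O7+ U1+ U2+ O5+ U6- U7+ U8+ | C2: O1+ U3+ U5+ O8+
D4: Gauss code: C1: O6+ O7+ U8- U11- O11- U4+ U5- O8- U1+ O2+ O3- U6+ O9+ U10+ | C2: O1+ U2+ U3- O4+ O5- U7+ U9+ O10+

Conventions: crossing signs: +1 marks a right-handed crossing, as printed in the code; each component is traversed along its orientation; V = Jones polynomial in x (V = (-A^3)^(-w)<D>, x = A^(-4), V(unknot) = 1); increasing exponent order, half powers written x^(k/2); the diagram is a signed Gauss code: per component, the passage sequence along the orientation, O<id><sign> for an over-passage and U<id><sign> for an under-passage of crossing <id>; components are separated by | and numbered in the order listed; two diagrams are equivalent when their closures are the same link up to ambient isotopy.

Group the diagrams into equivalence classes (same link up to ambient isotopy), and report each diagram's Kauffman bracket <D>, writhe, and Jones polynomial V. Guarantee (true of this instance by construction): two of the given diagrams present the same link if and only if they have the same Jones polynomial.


equivalence classes: {D1, D2, D3, D4}
D1 (bracket A^-7 - A^-3 + A + A^9; 11 crossings at w = +5): V = -x^(3/2) - x^(7/2) + x^(9/2) - x^(11/2)
D2 (bracket A^-13 - A^-9 + A^-5 + A^3; 9 crossings at w = +3): V = -x^(3/2) - x^(7/2) + x^(9/2) - x^(11/2)
V(D3) = -x^(3/2) - x^(7/2) + x^(9/2) - x^(11/2)  (w +3, c 9, <D> = A^-13 - A^-9 + A^-5 + A^3)
V(D4) = -x^(3/2) - x^(7/2) + x^(9/2) - x^(11/2)  (w +3, c 11, <D> = A^-13 - A^-9 + A^-5 + A^3)
key observation: one V(x) for all 4 diagrams — one class (guaranteed)


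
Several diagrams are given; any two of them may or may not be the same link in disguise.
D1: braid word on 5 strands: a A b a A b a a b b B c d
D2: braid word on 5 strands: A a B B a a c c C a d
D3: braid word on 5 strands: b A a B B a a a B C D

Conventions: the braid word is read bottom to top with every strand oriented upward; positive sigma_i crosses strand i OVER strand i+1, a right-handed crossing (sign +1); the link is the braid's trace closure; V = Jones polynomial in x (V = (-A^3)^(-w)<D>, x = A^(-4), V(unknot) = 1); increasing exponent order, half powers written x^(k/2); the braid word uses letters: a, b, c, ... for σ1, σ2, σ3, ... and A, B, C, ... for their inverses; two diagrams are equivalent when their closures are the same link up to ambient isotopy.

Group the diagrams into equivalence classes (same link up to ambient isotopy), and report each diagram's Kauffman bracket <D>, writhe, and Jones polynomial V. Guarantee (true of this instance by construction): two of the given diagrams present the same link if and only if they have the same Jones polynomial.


equivalence classes: {D1} | {D2, D3}
D1 (bracket -A^-5 + A^-1 - A^3 + 2A^7 + A^15; 13 crossings at w = +7): V = -x^(3/2) - 2x^(7/2) + x^(9/2) - x^(11/2) + x^(13/2)
D2 (bracket -A^-5 + A^-1 - A^3 + 2A^7 + A^15; 11 crossings at w = +3): V = -x^(-3/2) - 2x^(1/2) + x^(3/2) - x^(5/2) + x^(7/2)
D3 (bracket -A^-17 + A^-13 - A^-9 + 2A^-5 + A^3; 11 crossings at w = -1): V = -x^(-3/2) - 2x^(1/2) + x^(3/2) - x^(5/2) + x^(7/2)
key observation: comparing 3 Jones polynomials yields 2 groups


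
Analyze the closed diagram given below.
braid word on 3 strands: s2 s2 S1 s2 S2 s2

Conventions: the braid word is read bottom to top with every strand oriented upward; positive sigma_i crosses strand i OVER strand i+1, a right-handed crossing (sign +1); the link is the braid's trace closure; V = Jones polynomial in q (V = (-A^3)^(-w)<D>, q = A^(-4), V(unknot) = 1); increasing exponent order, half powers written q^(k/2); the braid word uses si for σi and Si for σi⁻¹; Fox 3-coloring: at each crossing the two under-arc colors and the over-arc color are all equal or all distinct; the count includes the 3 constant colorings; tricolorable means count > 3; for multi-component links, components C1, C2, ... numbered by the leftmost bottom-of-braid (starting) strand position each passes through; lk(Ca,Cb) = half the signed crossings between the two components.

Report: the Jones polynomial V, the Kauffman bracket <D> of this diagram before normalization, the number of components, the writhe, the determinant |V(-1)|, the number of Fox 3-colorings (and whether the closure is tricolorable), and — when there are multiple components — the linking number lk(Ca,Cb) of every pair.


V(q) = q + q^3 - q^4
bracket: -A^-10 + A^-6 + A^2, w = +2
1 component, writhe +2, over 6 crossings
det 3, colorings 9 of 3^6 — tricolorable
observation: the span of V is 3, forcing >= 3 crossings in any diagram


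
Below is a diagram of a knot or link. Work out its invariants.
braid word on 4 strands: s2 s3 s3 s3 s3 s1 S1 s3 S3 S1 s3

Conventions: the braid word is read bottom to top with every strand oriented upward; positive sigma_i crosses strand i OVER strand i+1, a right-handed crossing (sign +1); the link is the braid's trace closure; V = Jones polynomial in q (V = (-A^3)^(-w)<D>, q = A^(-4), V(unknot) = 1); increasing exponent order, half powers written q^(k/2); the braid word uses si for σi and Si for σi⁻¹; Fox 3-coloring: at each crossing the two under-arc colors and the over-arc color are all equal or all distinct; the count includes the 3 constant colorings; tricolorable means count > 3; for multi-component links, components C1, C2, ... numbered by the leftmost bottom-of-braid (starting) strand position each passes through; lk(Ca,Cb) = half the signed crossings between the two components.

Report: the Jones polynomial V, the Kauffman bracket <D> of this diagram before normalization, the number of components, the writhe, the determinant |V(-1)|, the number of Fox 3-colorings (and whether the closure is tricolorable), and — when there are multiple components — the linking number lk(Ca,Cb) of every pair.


V = q^2 + q^4 - q^5 + q^6 - q^7
<D> = A^-13 - A^-9 + A^-5 - A^-1 - A^7 (w = +5)
1 component over 11 crossings, w = +5
3 Fox colorings among 3^11, |V(-1)| = 5: not tricolorable
why: |V(-1)| = 5: so not tricolorable, since 3 does not divide 5


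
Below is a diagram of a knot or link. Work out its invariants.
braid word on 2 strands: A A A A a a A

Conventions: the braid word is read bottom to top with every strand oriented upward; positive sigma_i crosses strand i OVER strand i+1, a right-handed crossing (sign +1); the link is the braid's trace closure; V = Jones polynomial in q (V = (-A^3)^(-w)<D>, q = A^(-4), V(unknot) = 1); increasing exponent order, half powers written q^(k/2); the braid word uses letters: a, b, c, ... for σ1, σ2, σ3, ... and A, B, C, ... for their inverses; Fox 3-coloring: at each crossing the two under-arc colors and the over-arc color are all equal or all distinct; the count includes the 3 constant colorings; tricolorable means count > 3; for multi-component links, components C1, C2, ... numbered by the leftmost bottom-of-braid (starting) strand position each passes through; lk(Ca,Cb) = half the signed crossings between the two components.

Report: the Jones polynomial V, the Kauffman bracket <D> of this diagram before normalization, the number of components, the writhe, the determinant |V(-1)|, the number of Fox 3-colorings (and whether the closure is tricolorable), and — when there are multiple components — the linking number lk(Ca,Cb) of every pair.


Jones polynomial: V(q) = -q^-4 + q^-3 + q^-1
<D> = -A^-5 - A^3 + A^7; writhe -3
components 1, writhe -3 (7 crossings)
3-colorings: 9 of 3^7, det 3 — tricolorable
note: V spans 3 powers of q: at least 3 crossings in any diagram


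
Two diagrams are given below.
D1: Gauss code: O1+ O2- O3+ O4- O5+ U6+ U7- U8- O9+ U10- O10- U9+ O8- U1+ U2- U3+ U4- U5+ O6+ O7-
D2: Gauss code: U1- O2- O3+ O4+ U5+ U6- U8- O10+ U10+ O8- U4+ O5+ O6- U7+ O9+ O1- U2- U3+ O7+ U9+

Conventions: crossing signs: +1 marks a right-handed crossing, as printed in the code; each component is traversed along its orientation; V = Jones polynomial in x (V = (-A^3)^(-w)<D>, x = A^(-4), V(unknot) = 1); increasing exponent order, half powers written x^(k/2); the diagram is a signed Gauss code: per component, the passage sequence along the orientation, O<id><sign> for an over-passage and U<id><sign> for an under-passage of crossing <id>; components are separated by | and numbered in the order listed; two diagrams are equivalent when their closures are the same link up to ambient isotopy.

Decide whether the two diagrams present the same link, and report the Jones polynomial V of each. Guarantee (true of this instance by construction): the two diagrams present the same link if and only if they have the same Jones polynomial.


equivalent: yes
D1 (bracket 1; 10 crossings at w = 0): V = 1
D2 (bracket A^6; 10 crossings at w = +2): V = 1
key observation: one V(x) for all 2 diagrams — one class (guaranteed)


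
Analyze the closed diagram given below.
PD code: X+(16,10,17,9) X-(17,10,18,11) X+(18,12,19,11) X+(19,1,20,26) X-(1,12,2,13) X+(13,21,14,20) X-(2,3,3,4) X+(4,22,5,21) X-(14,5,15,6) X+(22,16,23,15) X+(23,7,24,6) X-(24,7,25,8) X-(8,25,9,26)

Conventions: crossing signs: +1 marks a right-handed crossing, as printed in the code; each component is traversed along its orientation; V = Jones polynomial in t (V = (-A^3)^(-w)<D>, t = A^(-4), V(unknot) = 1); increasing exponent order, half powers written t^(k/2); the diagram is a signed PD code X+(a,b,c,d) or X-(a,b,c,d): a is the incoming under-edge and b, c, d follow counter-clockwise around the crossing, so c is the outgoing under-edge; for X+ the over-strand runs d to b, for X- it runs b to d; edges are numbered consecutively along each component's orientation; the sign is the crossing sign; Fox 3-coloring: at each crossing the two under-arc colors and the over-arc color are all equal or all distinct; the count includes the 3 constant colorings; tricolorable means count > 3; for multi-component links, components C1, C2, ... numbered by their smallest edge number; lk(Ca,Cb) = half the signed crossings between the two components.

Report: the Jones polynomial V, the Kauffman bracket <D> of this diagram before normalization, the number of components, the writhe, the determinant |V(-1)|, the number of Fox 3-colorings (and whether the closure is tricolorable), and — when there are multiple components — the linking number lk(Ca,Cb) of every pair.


V = -t^-1 + 2 - t + 2t^2 - t^3 + t^4 - t^5
<D> = A^-17 - A^-13 + A^-9 - 2A^-5 + A^-1 - 2A^3 + A^7 (w = +1)
1 component over 13 crossings, w = +1
9 Fox colorings among 3^13, |V(-1)| = 9: tricolorable
why: w = +1 (over 13 crossings) is diagram-only; (-A^3)^(-1) removes it from V


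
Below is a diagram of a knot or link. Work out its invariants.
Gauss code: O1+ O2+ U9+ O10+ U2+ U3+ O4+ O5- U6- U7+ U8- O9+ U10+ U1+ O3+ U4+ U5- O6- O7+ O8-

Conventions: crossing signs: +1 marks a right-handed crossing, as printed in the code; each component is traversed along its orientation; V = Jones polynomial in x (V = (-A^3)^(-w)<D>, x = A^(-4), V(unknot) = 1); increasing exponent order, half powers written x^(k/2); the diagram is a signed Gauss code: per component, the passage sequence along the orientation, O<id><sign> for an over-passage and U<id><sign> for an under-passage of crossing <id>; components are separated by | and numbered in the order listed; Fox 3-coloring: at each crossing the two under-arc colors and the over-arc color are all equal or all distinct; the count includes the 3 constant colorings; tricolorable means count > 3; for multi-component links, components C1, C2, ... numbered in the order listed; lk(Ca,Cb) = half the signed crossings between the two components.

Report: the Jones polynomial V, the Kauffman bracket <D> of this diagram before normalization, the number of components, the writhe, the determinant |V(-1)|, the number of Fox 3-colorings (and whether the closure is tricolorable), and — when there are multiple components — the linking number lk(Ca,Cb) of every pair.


Jones polynomial: V(x) = x + x^3 - x^4
<D> = -A^-4 + 1 + A^8; writhe +4
components 1, writhe +4 (10 crossings)
3-colorings: 9 of 3^10, det 3 — tricolorable
note: det 3 = |V(-1)|; divisible by 3, so tricolorable


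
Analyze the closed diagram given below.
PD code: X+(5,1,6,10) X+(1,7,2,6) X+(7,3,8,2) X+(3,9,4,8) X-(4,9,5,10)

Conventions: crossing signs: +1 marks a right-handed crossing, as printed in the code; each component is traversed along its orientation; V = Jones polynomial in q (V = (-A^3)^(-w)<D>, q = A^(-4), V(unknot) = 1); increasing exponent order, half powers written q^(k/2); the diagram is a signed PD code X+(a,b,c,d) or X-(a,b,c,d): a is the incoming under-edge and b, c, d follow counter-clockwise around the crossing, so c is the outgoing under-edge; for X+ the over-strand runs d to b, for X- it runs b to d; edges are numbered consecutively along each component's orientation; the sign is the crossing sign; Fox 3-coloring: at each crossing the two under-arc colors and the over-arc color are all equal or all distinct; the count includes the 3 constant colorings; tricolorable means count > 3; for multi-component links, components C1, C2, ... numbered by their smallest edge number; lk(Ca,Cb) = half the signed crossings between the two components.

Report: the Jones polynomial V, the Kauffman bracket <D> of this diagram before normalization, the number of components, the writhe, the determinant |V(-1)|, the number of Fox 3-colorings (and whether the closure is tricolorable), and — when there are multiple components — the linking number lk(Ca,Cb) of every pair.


V(q) = q + q^3 - q^4
bracket: A^-7 - A^-3 - A^5, w = +3
1 component, writhe +3, over 5 crossings
det 3, colorings 9 of 3^5 — tricolorable
observation: |V(-1)| = 3: so tricolorable, since 3 divides 3


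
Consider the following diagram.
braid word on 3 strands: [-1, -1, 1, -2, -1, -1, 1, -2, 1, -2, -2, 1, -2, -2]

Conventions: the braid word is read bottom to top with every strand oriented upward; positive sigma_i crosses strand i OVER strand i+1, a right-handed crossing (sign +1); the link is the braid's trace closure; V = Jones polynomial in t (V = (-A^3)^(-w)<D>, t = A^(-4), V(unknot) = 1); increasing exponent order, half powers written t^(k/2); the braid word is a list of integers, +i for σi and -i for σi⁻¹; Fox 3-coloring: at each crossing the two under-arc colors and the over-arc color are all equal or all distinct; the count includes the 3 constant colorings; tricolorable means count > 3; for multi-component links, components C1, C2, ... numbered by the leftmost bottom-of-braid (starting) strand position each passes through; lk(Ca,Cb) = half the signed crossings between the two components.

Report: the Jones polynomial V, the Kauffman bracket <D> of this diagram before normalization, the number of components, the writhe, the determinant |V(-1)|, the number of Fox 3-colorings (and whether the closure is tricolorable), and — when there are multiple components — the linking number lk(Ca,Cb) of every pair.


V = -t^-9 + 2t^-8 - 3t^-7 + 3t^-6 - 3t^-5 + 3t^-4 - t^-3 + t^-2
<D> = A^-10 - A^-6 + 3A^-2 - 3A^2 + 3A^6 - 3A^10 + 2A^14 - A^18 (w = -6)
1 component over 14 crossings, w = -6
3 Fox colorings among 3^14, |V(-1)| = 17: not tricolorable
why: w = -6 shifts under R1 moves; the (-A^3)^(6) factor cancels that in V


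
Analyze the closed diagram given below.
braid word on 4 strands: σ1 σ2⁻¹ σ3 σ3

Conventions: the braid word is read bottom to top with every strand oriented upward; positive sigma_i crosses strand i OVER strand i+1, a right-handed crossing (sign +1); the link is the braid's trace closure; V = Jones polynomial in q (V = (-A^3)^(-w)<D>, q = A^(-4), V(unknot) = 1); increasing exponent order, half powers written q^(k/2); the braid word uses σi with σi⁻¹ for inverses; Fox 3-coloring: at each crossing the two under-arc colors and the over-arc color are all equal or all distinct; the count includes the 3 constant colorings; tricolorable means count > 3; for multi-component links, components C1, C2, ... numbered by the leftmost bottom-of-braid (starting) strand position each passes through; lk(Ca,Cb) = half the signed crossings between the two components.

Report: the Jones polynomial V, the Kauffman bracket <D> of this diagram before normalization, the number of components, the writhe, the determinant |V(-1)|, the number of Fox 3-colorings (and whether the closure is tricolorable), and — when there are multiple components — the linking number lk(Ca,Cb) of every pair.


Jones polynomial: V(q) = -q^(1/2) - q^(5/2)
<D> = -A^-4 - A^4; writhe +2
components 2, writhe +2 (4 crossings)
linking number lk(C1,C2) = +1
3-colorings: 3 of 3^4, det 2 — not tricolorable
note: w = +2 (over 4 crossings) is diagram-only; (-A^3)^(-2) removes it from V
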